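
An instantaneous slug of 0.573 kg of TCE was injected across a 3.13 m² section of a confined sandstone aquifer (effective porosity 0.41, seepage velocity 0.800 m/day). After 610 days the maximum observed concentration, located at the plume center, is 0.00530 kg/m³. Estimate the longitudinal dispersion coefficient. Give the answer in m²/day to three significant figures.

0.926 m²/day

At the plume center C_max = M/(n_e·A·√(4πDt)), so D = M²/(4πt·(n_e·A·C_max)²).
n_e·A·C_max = 0.41 × 3.13 × 0.00530 = 0.006801 kg/m.
D = 0.573²/(4π × 610 × 0.006801²) = 0.926 m²/day.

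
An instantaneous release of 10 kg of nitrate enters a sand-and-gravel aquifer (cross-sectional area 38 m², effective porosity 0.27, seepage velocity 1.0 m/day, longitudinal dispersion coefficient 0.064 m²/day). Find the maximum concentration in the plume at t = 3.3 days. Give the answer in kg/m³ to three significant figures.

The peak of an instantaneous 1D plume sits at x = vt; there the Gaussian factor is 1 and C_max = M/(n_e·A·√(4πDt)), where n_e·A is the pore area the mass is dissolved in.
√(4πDt) = √(4π × 0.064 × 3.3) = 1.629 m, so C_max = 10/(0.27 × 38 × 1.629) = 0.598 kg/m³.

0.598 kg/m³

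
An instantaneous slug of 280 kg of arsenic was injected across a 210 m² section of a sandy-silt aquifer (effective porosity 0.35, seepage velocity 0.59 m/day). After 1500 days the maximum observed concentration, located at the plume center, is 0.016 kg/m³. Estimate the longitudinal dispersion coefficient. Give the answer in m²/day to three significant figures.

At the plume center C_max = M/(n_e·A·√(4πDt)), so D = M²/(4πt·(n_e·A·C_max)²).
n_e·A·C_max = 0.35 × 210 × 0.016 = 1.176 kg/m.
D = 280²/(4π × 1500 × 1.176²) = 3.01 m²/day.

3.01 m²/day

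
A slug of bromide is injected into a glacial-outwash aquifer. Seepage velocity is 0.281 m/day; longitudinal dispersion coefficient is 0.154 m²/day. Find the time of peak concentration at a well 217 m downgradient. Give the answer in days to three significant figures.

For the 1D instantaneous-source solution, setting ∂C/∂t = 0 at fixed x gives v²t² + 2Dt − x² = 0, so t = (√(D² + v²x²) − D)/v².
√(D² + v²x²) = √(0.154² + 0.281² × 217²) = 60.98; v² = 0.078961.
t = (60.98 − 0.154)/0.078961 = 770 days (vs. the pure-advection estimate x/v = 772 d).

770 days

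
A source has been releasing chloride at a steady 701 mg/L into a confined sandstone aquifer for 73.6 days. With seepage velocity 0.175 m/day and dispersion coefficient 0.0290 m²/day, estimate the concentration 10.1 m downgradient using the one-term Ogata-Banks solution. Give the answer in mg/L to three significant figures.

638 mg/L

For a continuous step input, C/C₀ ≈ ½·erfc((x−vt)/(2√(Dt))).
vt = 0.175 × 73.6 = 12.88 m and 2√(Dt) = 2√(0.0290 × 73.6) = 2.922 m.
Argument (x−vt)/(2√(Dt)) = (10.1 − 12.88)/2.922 = -0.9514; ½·erfc(-0.9514) = 0.9108.
C = 701 × 0.9108 = 638 mg/L.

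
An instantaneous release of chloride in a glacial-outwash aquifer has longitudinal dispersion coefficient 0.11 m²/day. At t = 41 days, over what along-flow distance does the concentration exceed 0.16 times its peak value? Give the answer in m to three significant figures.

The plume is Gaussian with σ = √(2Dt) = √(2 × 0.11 × 41) = 3.003 m.
C/C_peak = exp(−Δx²/(2σ²)) = 0.16 ⇒ Δx = σ·√(−2 ln 0.16) = 3.003 × 1.914 = 5.748 m.
Width = 2Δx = 11.5 m.

11.5 m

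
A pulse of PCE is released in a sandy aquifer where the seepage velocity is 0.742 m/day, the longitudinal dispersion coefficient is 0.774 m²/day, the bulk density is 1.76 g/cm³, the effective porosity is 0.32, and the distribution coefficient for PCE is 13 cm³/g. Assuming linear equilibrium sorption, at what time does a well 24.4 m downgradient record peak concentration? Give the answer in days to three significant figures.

Retardation factor R = 1 + ρ_b·K_d/n = 1 + 1.76 × 13/0.32 = 72.50.
Sorption retards both mechanisms: v_R = v/R = 0.01023 m/day, D_R = D/R = 0.01068 m²/day.
Peak time from v_R²t² + 2D_R t − x² = 0: t = (√(D_R² + v_R²x²) − D_R)/v_R².
√(D_R² + v_R²x²) = √(0.01068² + 0.01023² × 24.4²) = 0.2498; v_R² = 0.0001047.
t = (0.2498 − 0.01068)/0.0001047 = 2280 days.

2280 days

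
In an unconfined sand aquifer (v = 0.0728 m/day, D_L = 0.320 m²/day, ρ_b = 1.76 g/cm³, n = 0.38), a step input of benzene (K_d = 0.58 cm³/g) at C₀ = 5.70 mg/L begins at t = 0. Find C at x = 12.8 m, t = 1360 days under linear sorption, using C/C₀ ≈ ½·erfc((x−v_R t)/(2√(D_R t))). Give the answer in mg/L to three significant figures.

4.67 mg/L

Retardation factor R = 1 + ρ_b·K_d/n = 1 + 1.76 × 0.58/0.38 = 3.686.
Sorption retards both mechanisms: v_R = v/R = 0.01975 m/day, D_R = D/R = 0.08681 m²/day.
v_R·t = 0.01975 × 1360 = 26.86 m; 2√(D_R t) = 21.73 m; argument = (12.8 − 26.86)/21.73 = -0.6470.
C = C₀ × ½·erfc(-0.6470) = 5.70 × 0.8199 = 4.67 mg/L.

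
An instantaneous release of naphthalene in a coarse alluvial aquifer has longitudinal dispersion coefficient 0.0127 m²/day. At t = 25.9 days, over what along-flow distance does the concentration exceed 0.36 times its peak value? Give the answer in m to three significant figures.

2.32 m

The plume is Gaussian with σ = √(2Dt) = √(2 × 0.0127 × 25.9) = 0.8111 m.
C/C_peak = exp(−Δx²/(2σ²)) = 0.36 ⇒ Δx = σ·√(−2 ln 0.36) = 0.8111 × 1.429 = 1.159 m.
Width = 2Δx = 2.32 m.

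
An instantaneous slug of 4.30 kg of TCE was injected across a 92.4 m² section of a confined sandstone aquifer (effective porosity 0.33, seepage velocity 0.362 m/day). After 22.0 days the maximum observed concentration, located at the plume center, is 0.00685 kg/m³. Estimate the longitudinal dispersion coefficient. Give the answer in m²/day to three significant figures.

At the plume center C_max = M/(n_e·A·√(4πDt)), so D = M²/(4πt·(n_e·A·C_max)²).
n_e·A·C_max = 0.33 × 92.4 × 0.00685 = 0.2089 kg/m.
D = 4.30²/(4π × 22.0 × 0.2089²) = 1.53 m²/day.

1.53 m²/day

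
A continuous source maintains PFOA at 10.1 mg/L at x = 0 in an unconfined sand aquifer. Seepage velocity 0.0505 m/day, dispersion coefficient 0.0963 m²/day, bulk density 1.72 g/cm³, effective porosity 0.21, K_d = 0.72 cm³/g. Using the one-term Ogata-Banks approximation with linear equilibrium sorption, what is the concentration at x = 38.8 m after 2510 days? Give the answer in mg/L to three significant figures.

Retardation factor R = 1 + ρ_b·K_d/n = 1 + 1.72 × 0.72/0.21 = 6.897.
Sorption retards both mechanisms: v_R = v/R = 0.007322 m/day, D_R = D/R = 0.01396 m²/day.
v_R·t = 0.007322 × 2510 = 18.37822 m; 2√(D_R t) = 11.84 m; argument = (38.8 − 18.37822)/11.84 = 1.725.
C = C₀ × ½·erfc(1.725) = 10.1 × 0.007353 = 0.0743 mg/L.

0.0743 mg/L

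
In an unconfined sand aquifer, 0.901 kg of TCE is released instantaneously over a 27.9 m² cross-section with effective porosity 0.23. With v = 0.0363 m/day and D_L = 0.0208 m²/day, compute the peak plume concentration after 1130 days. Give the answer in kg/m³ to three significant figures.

The peak of an instantaneous 1D plume sits at x = vt; there the Gaussian factor is 1 and C_max = M/(n_e·A·√(4πDt)), where n_e·A is the pore area the mass is dissolved in.
√(4πDt) = √(4π × 0.0208 × 1130) = 17.19 m, so C_max = 0.901/(0.23 × 27.9 × 17.19) = 0.00817 kg/m³.

0.00817 kg/m³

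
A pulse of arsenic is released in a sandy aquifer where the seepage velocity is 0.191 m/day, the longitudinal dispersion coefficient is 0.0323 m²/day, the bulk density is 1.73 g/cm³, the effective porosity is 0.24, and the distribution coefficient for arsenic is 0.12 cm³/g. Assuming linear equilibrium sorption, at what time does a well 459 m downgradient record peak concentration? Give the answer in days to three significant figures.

Retardation factor R = 1 + ρ_b·K_d/n = 1 + 1.73 × 0.12/0.24 = 1.865.
Sorption retards both mechanisms: v_R = v/R = 0.1024 m/day, D_R = D/R = 0.01732 m²/day.
Peak time from v_R²t² + 2D_R t − x² = 0: t = (√(D_R² + v_R²x²) − D_R)/v_R².
√(D_R² + v_R²x²) = √(0.01732² + 0.1024² × 459²) = 47.00; v_R² = 0.01049.
t = (47.00 − 0.01732)/0.01049 = 4480 days.

4480 days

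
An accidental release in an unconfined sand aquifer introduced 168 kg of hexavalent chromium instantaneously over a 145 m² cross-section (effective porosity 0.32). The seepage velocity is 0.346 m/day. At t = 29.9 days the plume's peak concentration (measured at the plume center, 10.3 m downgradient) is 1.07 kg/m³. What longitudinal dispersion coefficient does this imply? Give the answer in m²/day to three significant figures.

0.0305 m²/day

At the plume center C_max = M/(n_e·A·√(4πDt)), so D = M²/(4πt·(n_e·A·C_max)²).
n_e·A·C_max = 0.32 × 145 × 1.07 = 49.65 kg/m.
D = 168²/(4π × 29.9 × 49.65²) = 0.0305 m²/day.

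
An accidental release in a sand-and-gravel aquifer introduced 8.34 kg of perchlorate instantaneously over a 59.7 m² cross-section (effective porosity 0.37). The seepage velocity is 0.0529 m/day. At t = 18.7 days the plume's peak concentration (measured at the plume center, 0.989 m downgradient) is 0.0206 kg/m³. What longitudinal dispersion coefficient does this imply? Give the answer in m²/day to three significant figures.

At the plume center C_max = M/(n_e·A·√(4πDt)), so D = M²/(4πt·(n_e·A·C_max)²).
n_e·A·C_max = 0.37 × 59.7 × 0.0206 = 0.4550 kg/m.
D = 8.34²/(4π × 18.7 × 0.4550²) = 1.43 m²/day.

1.43 m²/day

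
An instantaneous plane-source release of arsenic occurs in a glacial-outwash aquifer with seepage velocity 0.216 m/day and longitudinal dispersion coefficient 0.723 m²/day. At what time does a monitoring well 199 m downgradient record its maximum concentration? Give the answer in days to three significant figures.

906 days

For the 1D instantaneous-source solution, setting ∂C/∂t = 0 at fixed x gives v²t² + 2Dt − x² = 0, so t = (√(D² + v²x²) − D)/v².
√(D² + v²x²) = √(0.723² + 0.216² × 199²) = 42.99; v² = 0.046656.
t = (42.99 − 0.723)/0.046656 = 906 days (vs. the pure-advection estimate x/v = 921 d).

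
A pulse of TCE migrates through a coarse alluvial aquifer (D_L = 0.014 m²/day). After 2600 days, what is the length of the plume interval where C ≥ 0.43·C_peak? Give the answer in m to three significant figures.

The plume is Gaussian with σ = √(2Dt) = √(2 × 0.014 × 2600) = 8.532 m.
C/C_peak = exp(−Δx²/(2σ²)) = 0.43 ⇒ Δx = σ·√(−2 ln 0.43) = 8.532 × 1.299 = 11.08 m.
Width = 2Δx = 22.2 m.

22.2 m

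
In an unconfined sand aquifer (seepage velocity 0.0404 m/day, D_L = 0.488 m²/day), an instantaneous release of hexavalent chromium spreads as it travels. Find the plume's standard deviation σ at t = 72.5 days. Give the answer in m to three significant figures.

8.41 m

Dispersive spreading gives a Gaussian with σ² = 2Dt; advection only shifts the center.
σ = √(2 × 0.488 × 72.5) = 8.41 m.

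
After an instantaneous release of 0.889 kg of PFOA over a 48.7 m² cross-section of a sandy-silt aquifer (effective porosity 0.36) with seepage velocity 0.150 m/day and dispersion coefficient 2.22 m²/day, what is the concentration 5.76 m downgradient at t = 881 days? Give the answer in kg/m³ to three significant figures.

For an instantaneous plane source, C(x,t) = M/(n_e·A·√(4πDt)) · exp(−(x−vt)²/(4Dt)), with n_e·A the pore (flow) area.
Plume center vt = 0.150 × 881 = 132.15 m, so the well at 5.76 m is 126.39 m upgradient of the peak.
√(4πDt) = 156.8 m, giving peak height M/(n_e·A·√(4πDt)) = 0.889/(0.36 × 48.7 × 156.8) = 0.0003234 kg/m³.
(x−vt)²/(4Dt) = (-126.39)²/(4 × 2.22 × 881) = 2.042; exp(−2.042) = 0.1298.
C = 0.0003234 × 0.1298 = 4.20e-05 kg/m³.

4.20e-05 kg/m³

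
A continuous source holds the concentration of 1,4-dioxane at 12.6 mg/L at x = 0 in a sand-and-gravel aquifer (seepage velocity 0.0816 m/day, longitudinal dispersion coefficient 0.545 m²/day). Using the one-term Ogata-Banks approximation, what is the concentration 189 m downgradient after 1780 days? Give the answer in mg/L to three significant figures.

For a continuous step input, C/C₀ ≈ ½·erfc((x−vt)/(2√(Dt))).
vt = 0.0816 × 1780 = 145.248 m and 2√(Dt) = 2√(0.545 × 1780) = 62.29 m.
Argument (x−vt)/(2√(Dt)) = (189 − 145.248)/62.29 = 0.7024; ½·erfc(0.7024) = 0.1603.
C = 12.6 × 0.1603 = 2.02 mg/L.

2.02 mg/L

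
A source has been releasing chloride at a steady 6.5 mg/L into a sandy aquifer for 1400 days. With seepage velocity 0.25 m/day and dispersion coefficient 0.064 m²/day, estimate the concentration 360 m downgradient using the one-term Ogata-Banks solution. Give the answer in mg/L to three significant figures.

For a continuous step input, C/C₀ ≈ ½·erfc((x−vt)/(2√(Dt))).
vt = 0.25 × 1400 = 350 m and 2√(Dt) = 2√(0.064 × 1400) = 18.93 m.
Argument (x−vt)/(2√(Dt)) = (360 − 350)/18.93 = 0.5283; ½·erfc(0.5283) = 0.2275.
C = 6.5 × 0.2275 = 1.48 mg/L.

1.48 mg/L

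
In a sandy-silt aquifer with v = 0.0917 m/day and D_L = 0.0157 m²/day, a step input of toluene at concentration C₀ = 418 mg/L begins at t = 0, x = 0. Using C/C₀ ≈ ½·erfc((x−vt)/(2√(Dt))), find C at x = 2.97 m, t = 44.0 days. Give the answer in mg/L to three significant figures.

342 mg/L

For a continuous step input, C/C₀ ≈ ½·erfc((x−vt)/(2√(Dt))).
vt = 0.0917 × 44.0 = 4.0348 m and 2√(Dt) = 2√(0.0157 × 44.0) = 1.662 m.
Argument (x−vt)/(2√(Dt)) = (2.97 − 4.0348)/1.662 = -0.6407; ½·erfc(-0.6407) = 0.8176.
C = 418 × 0.8176 = 342 mg/L.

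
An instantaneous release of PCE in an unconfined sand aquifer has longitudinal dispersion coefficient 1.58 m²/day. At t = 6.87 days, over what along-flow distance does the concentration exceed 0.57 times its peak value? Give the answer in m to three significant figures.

9.88 m

The plume is Gaussian with σ = √(2Dt) = √(2 × 1.58 × 6.87) = 4.659 m.
C/C_peak = exp(−Δx²/(2σ²)) = 0.57 ⇒ Δx = σ·√(−2 ln 0.57) = 4.659 × 1.060 = 4.939 m.
Width = 2Δx = 9.88 m.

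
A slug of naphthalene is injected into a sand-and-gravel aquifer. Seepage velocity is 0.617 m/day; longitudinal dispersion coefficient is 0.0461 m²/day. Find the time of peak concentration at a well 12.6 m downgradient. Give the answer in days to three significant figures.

For the 1D instantaneous-source solution, setting ∂C/∂t = 0 at fixed x gives v²t² + 2Dt − x² = 0, so t = (√(D² + v²x²) − D)/v².
√(D² + v²x²) = √(0.0461² + 0.617² × 12.6²) = 7.774; v² = 0.380689.
t = (7.774 − 0.0461)/0.380689 = 20.3 days (vs. the pure-advection estimate x/v = 20.4 d).

20.3 days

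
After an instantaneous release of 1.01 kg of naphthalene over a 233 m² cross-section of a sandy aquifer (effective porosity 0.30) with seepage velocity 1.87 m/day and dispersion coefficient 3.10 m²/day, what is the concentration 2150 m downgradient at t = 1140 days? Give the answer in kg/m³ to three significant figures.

For an instantaneous plane source, C(x,t) = M/(n_e·A·√(4πDt)) · exp(−(x−vt)²/(4Dt)), with n_e·A the pore (flow) area.
Plume center vt = 1.87 × 1140 = 2131.8 m, so the well at 2150 m is 18.2 m downgradient of the peak.
√(4πDt) = 210.7 m, giving peak height M/(n_e·A·√(4πDt)) = 1.01/(0.30 × 233 × 210.7) = 6.858e-05 kg/m³.
(x−vt)²/(4Dt) = (18.2)²/(4 × 3.10 × 1140) = 0.02343; exp(−0.02343) = 0.9768.
C = 6.858e-05 × 0.9768 = 6.70e-05 kg/m³.

6.70e-05 kg/m³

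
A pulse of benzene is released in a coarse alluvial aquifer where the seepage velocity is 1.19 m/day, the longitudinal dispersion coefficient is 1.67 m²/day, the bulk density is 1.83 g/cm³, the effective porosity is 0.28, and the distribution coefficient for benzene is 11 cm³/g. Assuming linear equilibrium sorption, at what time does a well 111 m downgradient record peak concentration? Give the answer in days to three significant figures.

Retardation factor R = 1 + ρ_b·K_d/n = 1 + 1.83 × 11/0.28 = 72.89.
Sorption retards both mechanisms: v_R = v/R = 0.01633 m/day, D_R = D/R = 0.02291 m²/day.
Peak time from v_R²t² + 2D_R t − x² = 0: t = (√(D_R² + v_R²x²) − D_R)/v_R².
√(D_R² + v_R²x²) = √(0.02291² + 0.01633² × 111²) = 1.813; v_R² = 0.0002667.
t = (1.813 − 0.02291)/0.0002667 = 6710 days.

6710 days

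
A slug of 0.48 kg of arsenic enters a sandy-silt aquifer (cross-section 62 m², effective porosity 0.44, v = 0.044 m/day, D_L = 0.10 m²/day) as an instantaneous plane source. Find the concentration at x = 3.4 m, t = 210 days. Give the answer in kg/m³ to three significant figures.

For an instantaneous plane source, C(x,t) = M/(n_e·A·√(4πDt)) · exp(−(x−vt)²/(4Dt)), with n_e·A the pore (flow) area.
Plume center vt = 0.044 × 210 = 9.24 m, so the well at 3.4 m is 5.84 m upgradient of the peak.
√(4πDt) = 16.24 m, giving peak height M/(n_e·A·√(4πDt)) = 0.48/(0.44 × 62 × 16.24) = 0.001083 kg/m³.
(x−vt)²/(4Dt) = (-5.84)²/(4 × 0.10 × 210) = 0.4060; exp(−0.4060) = 0.6663.
C = 0.001083 × 0.6663 = 0.000722 kg/m³.

0.000722 kg/m³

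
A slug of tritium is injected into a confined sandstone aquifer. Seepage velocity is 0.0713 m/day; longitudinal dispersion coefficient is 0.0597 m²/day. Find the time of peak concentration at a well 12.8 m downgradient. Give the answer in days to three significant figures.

168 days

For the 1D instantaneous-source solution, setting ∂C/∂t = 0 at fixed x gives v²t² + 2Dt − x² = 0, so t = (√(D² + v²x²) − D)/v².
√(D² + v²x²) = √(0.0597² + 0.0713² × 12.8²) = 0.9146; v² = 0.00508369.
t = (0.9146 − 0.0597)/0.00508369 = 168 days (vs. the pure-advection estimate x/v = 180 d).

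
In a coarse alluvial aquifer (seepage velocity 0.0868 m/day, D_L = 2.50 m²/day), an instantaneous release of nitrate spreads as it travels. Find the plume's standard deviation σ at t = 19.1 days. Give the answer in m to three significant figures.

9.77 m

Dispersive spreading gives a Gaussian with σ² = 2Dt; advection only shifts the center.
σ = √(2 × 2.50 × 19.1) = 9.77 m.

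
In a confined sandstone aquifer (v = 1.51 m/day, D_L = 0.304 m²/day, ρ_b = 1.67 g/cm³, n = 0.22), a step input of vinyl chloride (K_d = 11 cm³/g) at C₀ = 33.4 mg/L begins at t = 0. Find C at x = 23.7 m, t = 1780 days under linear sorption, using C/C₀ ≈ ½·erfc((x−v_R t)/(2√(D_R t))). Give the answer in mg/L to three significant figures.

33.0 mg/L

Retardation factor R = 1 + ρ_b·K_d/n = 1 + 1.67 × 11/0.22 = 84.50.
Sorption retards both mechanisms: v_R = v/R = 0.01787 m/day, D_R = D/R = 0.003598 m²/day.
v_R·t = 0.01787 × 1780 = 31.8086 m; 2√(D_R t) = 5.061 m; argument = (23.7 − 31.8086)/5.061 = -1.602.
C = C₀ × ½·erfc(-1.602) = 33.4 × 0.9883 = 33.0 mg/L.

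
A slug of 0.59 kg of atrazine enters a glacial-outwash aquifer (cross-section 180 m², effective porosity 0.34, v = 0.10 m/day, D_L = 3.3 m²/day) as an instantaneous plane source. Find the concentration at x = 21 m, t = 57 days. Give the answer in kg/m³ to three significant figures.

0.000145 kg/m³

For an instantaneous plane source, C(x,t) = M/(n_e·A·√(4πDt)) · exp(−(x−vt)²/(4Dt)), with n_e·A the pore (flow) area.
Plume center vt = 0.10 × 57 = 5.7 m, so the well at 21 m is 15.3 m downgradient of the peak.
√(4πDt) = 48.62 m, giving peak height M/(n_e·A·√(4πDt)) = 0.59/(0.34 × 180 × 48.62) = 0.0001983 kg/m³.
(x−vt)²/(4Dt) = (15.3)²/(4 × 3.3 × 57) = 0.3111; exp(−0.3111) = 0.7326.
C = 0.0001983 × 0.7326 = 0.000145 kg/m³.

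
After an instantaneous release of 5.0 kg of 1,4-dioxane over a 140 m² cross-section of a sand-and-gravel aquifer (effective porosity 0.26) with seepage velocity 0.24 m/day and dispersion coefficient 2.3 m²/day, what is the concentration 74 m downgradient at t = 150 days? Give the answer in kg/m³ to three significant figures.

0.000733 kg/m³

For an instantaneous plane source, C(x,t) = M/(n_e·A·√(4πDt)) · exp(−(x−vt)²/(4Dt)), with n_e·A the pore (flow) area.
Plume center vt = 0.24 × 150 = 36 m, so the well at 74 m is 38 m downgradient of the peak.
√(4πDt) = 65.84 m, giving peak height M/(n_e·A·√(4πDt)) = 5.0/(0.26 × 140 × 65.84) = 0.002086 kg/m³.
(x−vt)²/(4Dt) = (38)²/(4 × 2.3 × 150) = 1.046; exp(−1.046) = 0.3513.
C = 0.002086 × 0.3513 = 0.000733 kg/m³.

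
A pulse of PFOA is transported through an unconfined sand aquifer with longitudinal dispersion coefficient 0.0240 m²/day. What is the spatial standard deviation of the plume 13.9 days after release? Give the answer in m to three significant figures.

Dispersive spreading gives a Gaussian with σ² = 2Dt; advection only shifts the center.
σ = √(2 × 0.0240 × 13.9) = 0.817 m.

0.817 m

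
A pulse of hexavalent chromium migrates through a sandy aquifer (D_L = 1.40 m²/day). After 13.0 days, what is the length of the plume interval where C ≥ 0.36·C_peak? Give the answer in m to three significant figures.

The plume is Gaussian with σ = √(2Dt) = √(2 × 1.40 × 13.0) = 6.033 m.
C/C_peak = exp(−Δx²/(2σ²)) = 0.36 ⇒ Δx = σ·√(−2 ln 0.36) = 6.033 × 1.429 = 8.621 m.
Width = 2Δx = 17.2 m.

17.2 m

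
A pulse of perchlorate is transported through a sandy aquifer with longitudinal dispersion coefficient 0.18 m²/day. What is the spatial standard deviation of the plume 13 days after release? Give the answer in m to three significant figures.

2.16 m

Dispersive spreading gives a Gaussian with σ² = 2Dt; advection only shifts the center.
σ = √(2 × 0.18 × 13) = 2.16 m.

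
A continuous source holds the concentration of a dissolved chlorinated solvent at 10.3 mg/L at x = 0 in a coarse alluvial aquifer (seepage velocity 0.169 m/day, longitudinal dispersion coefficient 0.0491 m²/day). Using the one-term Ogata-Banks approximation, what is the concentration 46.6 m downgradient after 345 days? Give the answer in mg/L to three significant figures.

10.1 mg/L

For a continuous step input, C/C₀ ≈ ½·erfc((x−vt)/(2√(Dt))).
vt = 0.169 × 345 = 58.305 m and 2√(Dt) = 2√(0.0491 × 345) = 8.232 m.
Argument (x−vt)/(2√(Dt)) = (46.6 − 58.305)/8.232 = -1.422; ½·erfc(-1.422) = 0.9778.
C = 10.3 × 0.9778 = 10.1 mg/L.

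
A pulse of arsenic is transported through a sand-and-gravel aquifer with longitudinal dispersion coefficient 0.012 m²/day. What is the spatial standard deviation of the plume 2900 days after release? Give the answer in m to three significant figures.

8.34 m

Dispersive spreading gives a Gaussian with σ² = 2Dt; advection only shifts the center.
σ = √(2 × 0.012 × 2900) = 8.34 m.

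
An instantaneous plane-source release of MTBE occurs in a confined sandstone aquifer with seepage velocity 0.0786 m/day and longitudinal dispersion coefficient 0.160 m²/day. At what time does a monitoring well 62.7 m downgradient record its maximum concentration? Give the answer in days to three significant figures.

772 days

For the 1D instantaneous-source solution, setting ∂C/∂t = 0 at fixed x gives v²t² + 2Dt − x² = 0, so t = (√(D² + v²x²) − D)/v².
√(D² + v²x²) = √(0.160² + 0.0786² × 62.7²) = 4.931; v² = 0.00617796.
t = (4.931 − 0.160)/0.00617796 = 772 days (vs. the pure-advection estimate x/v = 798 d).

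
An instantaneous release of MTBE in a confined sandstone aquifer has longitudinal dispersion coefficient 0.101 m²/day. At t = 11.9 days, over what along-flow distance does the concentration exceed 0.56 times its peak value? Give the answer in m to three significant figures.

The plume is Gaussian with σ = √(2Dt) = √(2 × 0.101 × 11.9) = 1.550 m.
C/C_peak = exp(−Δx²/(2σ²)) = 0.56 ⇒ Δx = σ·√(−2 ln 0.56) = 1.550 × 1.077 = 1.669 m.
Width = 2Δx = 3.34 m.

3.34 m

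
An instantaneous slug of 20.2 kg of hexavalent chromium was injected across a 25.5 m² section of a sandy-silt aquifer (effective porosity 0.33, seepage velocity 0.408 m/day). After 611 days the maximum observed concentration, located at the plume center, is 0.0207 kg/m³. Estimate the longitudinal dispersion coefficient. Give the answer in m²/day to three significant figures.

1.75 m²/day

At the plume center C_max = M/(n_e·A·√(4πDt)), so D = M²/(4πt·(n_e·A·C_max)²).
n_e·A·C_max = 0.33 × 25.5 × 0.0207 = 0.1742 kg/m.
D = 20.2²/(4π × 611 × 0.1742²) = 1.75 m²/day.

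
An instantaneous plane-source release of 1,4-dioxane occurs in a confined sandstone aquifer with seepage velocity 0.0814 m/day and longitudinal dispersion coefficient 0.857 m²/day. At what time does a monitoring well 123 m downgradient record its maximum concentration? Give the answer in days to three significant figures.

For the 1D instantaneous-source solution, setting ∂C/∂t = 0 at fixed x gives v²t² + 2Dt − x² = 0, so t = (√(D² + v²x²) − D)/v².
√(D² + v²x²) = √(0.857² + 0.0814² × 123²) = 10.05; v² = 0.00662596.
t = (10.05 − 0.857)/0.00662596 = 1390 days (vs. the pure-advection estimate x/v = 1510 d).

1390 days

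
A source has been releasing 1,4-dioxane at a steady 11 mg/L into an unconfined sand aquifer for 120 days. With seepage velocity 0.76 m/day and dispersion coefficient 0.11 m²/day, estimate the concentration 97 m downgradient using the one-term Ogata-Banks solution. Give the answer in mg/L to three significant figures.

1.42 mg/L

For a continuous step input, C/C₀ ≈ ½·erfc((x−vt)/(2√(Dt))).
vt = 0.76 × 120 = 91.2 m and 2√(Dt) = 2√(0.11 × 120) = 7.266 m.
Argument (x−vt)/(2√(Dt)) = (97 − 91.2)/7.266 = 0.7982; ½·erfc(0.7982) = 0.1295.
C = 11 × 0.1295 = 1.42 mg/L.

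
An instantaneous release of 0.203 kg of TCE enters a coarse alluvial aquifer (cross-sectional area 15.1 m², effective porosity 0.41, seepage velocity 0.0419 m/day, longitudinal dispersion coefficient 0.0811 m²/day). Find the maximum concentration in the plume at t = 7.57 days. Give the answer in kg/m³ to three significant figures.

The peak of an instantaneous 1D plume sits at x = vt; there the Gaussian factor is 1 and C_max = M/(n_e·A·√(4πDt)), where n_e·A is the pore area the mass is dissolved in.
√(4πDt) = √(4π × 0.0811 × 7.57) = 2.778 m, so C_max = 0.203/(0.41 × 15.1 × 2.778) = 0.0118 kg/m³.

0.0118 kg/m³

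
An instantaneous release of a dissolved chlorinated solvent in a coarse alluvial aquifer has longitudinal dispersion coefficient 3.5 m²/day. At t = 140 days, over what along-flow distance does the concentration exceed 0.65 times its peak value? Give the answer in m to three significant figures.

58.1 m

The plume is Gaussian with σ = √(2Dt) = √(2 × 3.5 × 140) = 31.30 m.
C/C_peak = exp(−Δx²/(2σ²)) = 0.65 ⇒ Δx = σ·√(−2 ln 0.65) = 31.30 × 0.9282 = 29.05 m.
Width = 2Δx = 58.1 m.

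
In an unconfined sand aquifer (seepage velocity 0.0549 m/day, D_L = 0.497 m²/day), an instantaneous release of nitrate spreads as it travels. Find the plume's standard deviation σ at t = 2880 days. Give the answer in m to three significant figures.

53.5 m

Dispersive spreading gives a Gaussian with σ² = 2Dt; advection only shifts the center.
σ = √(2 × 0.497 × 2880) = 53.5 m.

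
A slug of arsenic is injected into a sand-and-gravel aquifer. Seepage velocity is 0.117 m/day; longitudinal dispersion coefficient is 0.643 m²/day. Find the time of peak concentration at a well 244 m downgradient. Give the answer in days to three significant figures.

2040 days

For the 1D instantaneous-source solution, setting ∂C/∂t = 0 at fixed x gives v²t² + 2Dt − x² = 0, so t = (√(D² + v²x²) − D)/v².
√(D² + v²x²) = √(0.643² + 0.117² × 244²) = 28.56; v² = 0.013689.
t = (28.56 − 0.643)/0.013689 = 2040 days (vs. the pure-advection estimate x/v = 2090 d).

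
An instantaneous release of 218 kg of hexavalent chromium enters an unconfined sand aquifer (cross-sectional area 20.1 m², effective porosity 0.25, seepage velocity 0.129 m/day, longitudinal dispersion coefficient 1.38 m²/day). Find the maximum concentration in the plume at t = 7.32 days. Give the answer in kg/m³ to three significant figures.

3.85 kg/m³

The peak of an instantaneous 1D plume sits at x = vt; there the Gaussian factor is 1 and C_max = M/(n_e·A·√(4πDt)), where n_e·A is the pore area the mass is dissolved in.
√(4πDt) = √(4π × 1.38 × 7.32) = 11.27 m, so C_max = 218/(0.25 × 20.1 × 11.27) = 3.85 kg/m³.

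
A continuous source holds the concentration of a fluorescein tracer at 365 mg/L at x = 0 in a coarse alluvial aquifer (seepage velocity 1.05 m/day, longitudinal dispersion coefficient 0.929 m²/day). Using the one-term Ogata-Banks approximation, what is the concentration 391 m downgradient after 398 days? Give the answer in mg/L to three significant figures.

For a continuous step input, C/C₀ ≈ ½·erfc((x−vt)/(2√(Dt))).
vt = 1.05 × 398 = 417.9 m and 2√(Dt) = 2√(0.929 × 398) = 38.46 m.
Argument (x−vt)/(2√(Dt)) = (391 − 417.9)/38.46 = -0.6994; ½·erfc(-0.6994) = 0.8387.
C = 365 × 0.8387 = 306 mg/L.

306 mg/L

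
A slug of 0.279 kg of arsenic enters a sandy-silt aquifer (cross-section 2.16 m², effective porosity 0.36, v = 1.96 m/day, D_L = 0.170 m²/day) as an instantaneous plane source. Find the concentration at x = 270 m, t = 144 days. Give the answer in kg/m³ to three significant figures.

0.00443 kg/m³

For an instantaneous plane source, C(x,t) = M/(n_e·A·√(4πDt)) · exp(−(x−vt)²/(4Dt)), with n_e·A the pore (flow) area.
Plume center vt = 1.96 × 144 = 282.24 m, so the well at 270 m is 12.24 m upgradient of the peak.
√(4πDt) = 17.54 m, giving peak height M/(n_e·A·√(4πDt)) = 0.279/(0.36 × 2.16 × 17.54) = 0.02046 kg/m³.
(x−vt)²/(4Dt) = (-12.24)²/(4 × 0.170 × 144) = 1.530; exp(−1.530) = 0.2165.
C = 0.02046 × 0.2165 = 0.00443 kg/m³.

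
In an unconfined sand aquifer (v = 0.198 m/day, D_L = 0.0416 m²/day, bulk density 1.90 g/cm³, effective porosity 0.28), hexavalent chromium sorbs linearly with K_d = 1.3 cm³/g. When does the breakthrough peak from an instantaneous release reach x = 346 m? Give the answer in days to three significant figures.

Retardation factor R = 1 + ρ_b·K_d/n = 1 + 1.90 × 1.3/0.28 = 9.821.
Sorption retards both mechanisms: v_R = v/R = 0.02016 m/day, D_R = D/R = 0.004236 m²/day.
Peak time from v_R²t² + 2D_R t − x² = 0: t = (√(D_R² + v_R²x²) − D_R)/v_R².
√(D_R² + v_R²x²) = √(0.004236² + 0.02016² × 346²) = 6.975; v_R² = 0.0004064.
t = (6.975 − 0.004236)/0.0004064 = 17200 days.

17200 days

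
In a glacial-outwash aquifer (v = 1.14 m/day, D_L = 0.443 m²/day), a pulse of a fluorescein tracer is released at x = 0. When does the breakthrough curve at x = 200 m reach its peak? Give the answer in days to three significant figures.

175 days

For the 1D instantaneous-source solution, setting ∂C/∂t = 0 at fixed x gives v²t² + 2Dt − x² = 0, so t = (√(D² + v²x²) − D)/v².
√(D² + v²x²) = √(0.443² + 1.14² × 200²) = 228.0; v² = 1.2996.
t = (228.0 − 0.443)/1.2996 = 175 days (vs. the pure-advection estimate x/v = 175 d).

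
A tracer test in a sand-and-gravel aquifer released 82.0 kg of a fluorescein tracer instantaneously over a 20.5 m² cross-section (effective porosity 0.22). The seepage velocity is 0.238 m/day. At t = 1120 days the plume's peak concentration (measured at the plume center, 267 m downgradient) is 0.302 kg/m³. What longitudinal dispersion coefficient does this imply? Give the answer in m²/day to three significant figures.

At the plume center C_max = M/(n_e·A·√(4πDt)), so D = M²/(4πt·(n_e·A·C_max)²).
n_e·A·C_max = 0.22 × 20.5 × 0.302 = 1.362 kg/m.
D = 82.0²/(4π × 1120 × 1.362²) = 0.258 m²/day.

0.258 m²/day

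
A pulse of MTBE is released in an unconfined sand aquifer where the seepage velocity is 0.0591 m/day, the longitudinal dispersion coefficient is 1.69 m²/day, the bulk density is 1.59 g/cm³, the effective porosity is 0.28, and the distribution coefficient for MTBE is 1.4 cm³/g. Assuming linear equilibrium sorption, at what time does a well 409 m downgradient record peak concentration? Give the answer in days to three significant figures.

57800 days

Retardation factor R = 1 + ρ_b·K_d/n = 1 + 1.59 × 1.4/0.28 = 8.950.
Sorption retards both mechanisms: v_R = v/R = 0.006603 m/day, D_R = D/R = 0.1888 m²/day.
Peak time from v_R²t² + 2D_R t − x² = 0: t = (√(D_R² + v_R²x²) − D_R)/v_R².
√(D_R² + v_R²x²) = √(0.1888² + 0.006603² × 409²) = 2.707; v_R² = 4.360e-05.
t = (2.707 − 0.1888)/4.360e-05 = 57800 days.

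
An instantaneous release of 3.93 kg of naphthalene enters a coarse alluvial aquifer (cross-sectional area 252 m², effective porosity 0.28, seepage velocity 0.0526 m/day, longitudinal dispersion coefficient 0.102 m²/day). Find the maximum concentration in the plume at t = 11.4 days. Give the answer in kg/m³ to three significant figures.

The peak of an instantaneous 1D plume sits at x = vt; there the Gaussian factor is 1 and C_max = M/(n_e·A·√(4πDt)), where n_e·A is the pore area the mass is dissolved in.
√(4πDt) = √(4π × 0.102 × 11.4) = 3.823 m, so C_max = 3.93/(0.28 × 252 × 3.823) = 0.0146 kg/m³.

0.0146 kg/m³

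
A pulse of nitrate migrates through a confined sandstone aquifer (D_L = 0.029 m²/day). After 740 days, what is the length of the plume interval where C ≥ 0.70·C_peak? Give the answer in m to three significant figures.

The plume is Gaussian with σ = √(2Dt) = √(2 × 0.029 × 740) = 6.551 m.
C/C_peak = exp(−Δx²/(2σ²)) = 0.70 ⇒ Δx = σ·√(−2 ln 0.70) = 6.551 × 0.8446 = 5.533 m.
Width = 2Δx = 11.1 m.

11.1 m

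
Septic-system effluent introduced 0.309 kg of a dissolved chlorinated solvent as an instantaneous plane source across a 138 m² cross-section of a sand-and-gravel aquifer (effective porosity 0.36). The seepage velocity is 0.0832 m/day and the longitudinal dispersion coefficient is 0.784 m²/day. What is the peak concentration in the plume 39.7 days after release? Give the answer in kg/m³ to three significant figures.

The peak of an instantaneous 1D plume sits at x = vt; there the Gaussian factor is 1 and C_max = M/(n_e·A·√(4πDt)), where n_e·A is the pore area the mass is dissolved in.
√(4πDt) = √(4π × 0.784 × 39.7) = 19.78 m, so C_max = 0.309/(0.36 × 138 × 19.78) = 0.000314 kg/m³.

0.000314 kg/m³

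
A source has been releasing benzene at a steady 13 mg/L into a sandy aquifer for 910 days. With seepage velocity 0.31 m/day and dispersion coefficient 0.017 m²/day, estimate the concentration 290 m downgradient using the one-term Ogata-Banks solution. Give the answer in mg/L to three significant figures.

For a continuous step input, C/C₀ ≈ ½·erfc((x−vt)/(2√(Dt))).
vt = 0.31 × 910 = 282.1 m and 2√(Dt) = 2√(0.017 × 910) = 7.866 m.
Argument (x−vt)/(2√(Dt)) = (290 − 282.1)/7.866 = 1.004; ½·erfc(1.004) = 0.07782.
C = 13 × 0.07782 = 1.01 mg/L.

1.01 mg/L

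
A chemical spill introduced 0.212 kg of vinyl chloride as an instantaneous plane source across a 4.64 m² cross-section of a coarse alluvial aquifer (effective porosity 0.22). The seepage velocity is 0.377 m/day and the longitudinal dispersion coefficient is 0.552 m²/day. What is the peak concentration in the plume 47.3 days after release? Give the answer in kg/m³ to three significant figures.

The peak of an instantaneous 1D plume sits at x = vt; there the Gaussian factor is 1 and C_max = M/(n_e·A·√(4πDt)), where n_e·A is the pore area the mass is dissolved in.
√(4πDt) = √(4π × 0.552 × 47.3) = 18.11 m, so C_max = 0.212/(0.22 × 4.64 × 18.11) = 0.0115 kg/m³.

0.0115 kg/m³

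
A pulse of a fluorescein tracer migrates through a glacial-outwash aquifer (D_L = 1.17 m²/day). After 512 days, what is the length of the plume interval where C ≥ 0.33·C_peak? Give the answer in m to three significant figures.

103 m

The plume is Gaussian with σ = √(2Dt) = √(2 × 1.17 × 512) = 34.61 m.
C/C_peak = exp(−Δx²/(2σ²)) = 0.33 ⇒ Δx = σ·√(−2 ln 0.33) = 34.61 × 1.489 = 51.53 m.
Width = 2Δx = 103 m.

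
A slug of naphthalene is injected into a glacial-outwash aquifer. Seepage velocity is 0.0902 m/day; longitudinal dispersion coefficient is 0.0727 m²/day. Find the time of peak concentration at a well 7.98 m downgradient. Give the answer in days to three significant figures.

80.0 days

For the 1D instantaneous-source solution, setting ∂C/∂t = 0 at fixed x gives v²t² + 2Dt − x² = 0, so t = (√(D² + v²x²) − D)/v².
√(D² + v²x²) = √(0.0727² + 0.0902² × 7.98²) = 0.7235; v² = 0.00813604.
t = (0.7235 − 0.0727)/0.00813604 = 80.0 days (vs. the pure-advection estimate x/v = 88.5 d).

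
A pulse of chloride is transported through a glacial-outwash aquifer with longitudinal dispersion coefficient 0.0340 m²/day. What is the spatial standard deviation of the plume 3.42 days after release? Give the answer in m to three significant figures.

Dispersive spreading gives a Gaussian with σ² = 2Dt; advection only shifts the center.
σ = √(2 × 0.0340 × 3.42) = 0.482 m.

0.482 m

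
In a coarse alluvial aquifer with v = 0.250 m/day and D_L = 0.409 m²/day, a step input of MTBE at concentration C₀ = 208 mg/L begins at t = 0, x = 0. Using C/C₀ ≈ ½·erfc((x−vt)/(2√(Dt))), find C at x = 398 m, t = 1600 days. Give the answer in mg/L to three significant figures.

For a continuous step input, C/C₀ ≈ ½·erfc((x−vt)/(2√(Dt))).
vt = 0.250 × 1600 = 400 m and 2√(Dt) = 2√(0.409 × 1600) = 51.16 m.
Argument (x−vt)/(2√(Dt)) = (398 − 400)/51.16 = -0.03909; ½·erfc(-0.03909) = 0.5220.
C = 208 × 0.5220 = 109 mg/L.

109 mg/L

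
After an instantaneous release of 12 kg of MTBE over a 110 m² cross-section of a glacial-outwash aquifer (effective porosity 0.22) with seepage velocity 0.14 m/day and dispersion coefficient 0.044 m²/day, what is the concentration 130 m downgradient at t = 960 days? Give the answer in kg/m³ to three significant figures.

0.0192 kg/m³

For an instantaneous plane source, C(x,t) = M/(n_e·A·√(4πDt)) · exp(−(x−vt)²/(4Dt)), with n_e·A the pore (flow) area.
Plume center vt = 0.14 × 960 = 134.4 m, so the well at 130 m is 4.4 m upgradient of the peak.
√(4πDt) = 23.04 m, giving peak height M/(n_e·A·√(4πDt)) = 12/(0.22 × 110 × 23.04) = 0.02152 kg/m³.
(x−vt)²/(4Dt) = (-4.4)²/(4 × 0.044 × 960) = 0.1146; exp(−0.1146) = 0.8917.
C = 0.02152 × 0.8917 = 0.0192 kg/m³.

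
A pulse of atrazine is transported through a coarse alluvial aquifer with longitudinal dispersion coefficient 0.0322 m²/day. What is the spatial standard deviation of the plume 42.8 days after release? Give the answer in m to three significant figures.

Dispersive spreading gives a Gaussian with σ² = 2Dt; advection only shifts the center.
σ = √(2 × 0.0322 × 42.8) = 1.66 m.

1.66 m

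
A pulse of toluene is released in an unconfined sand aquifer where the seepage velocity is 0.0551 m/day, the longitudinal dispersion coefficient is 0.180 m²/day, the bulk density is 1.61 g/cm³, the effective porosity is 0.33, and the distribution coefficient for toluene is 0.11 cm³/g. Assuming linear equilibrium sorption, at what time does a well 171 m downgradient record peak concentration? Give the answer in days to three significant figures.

4680 days

Retardation factor R = 1 + ρ_b·K_d/n = 1 + 1.61 × 0.11/0.33 = 1.537.
Sorption retards both mechanisms: v_R = v/R = 0.03585 m/day, D_R = D/R = 0.1171 m²/day.
Peak time from v_R²t² + 2D_R t − x² = 0: t = (√(D_R² + v_R²x²) − D_R)/v_R².
√(D_R² + v_R²x²) = √(0.1171² + 0.03585² × 171²) = 6.131; v_R² = 0.001285.
t = (6.131 − 0.1171)/0.001285 = 4680 days.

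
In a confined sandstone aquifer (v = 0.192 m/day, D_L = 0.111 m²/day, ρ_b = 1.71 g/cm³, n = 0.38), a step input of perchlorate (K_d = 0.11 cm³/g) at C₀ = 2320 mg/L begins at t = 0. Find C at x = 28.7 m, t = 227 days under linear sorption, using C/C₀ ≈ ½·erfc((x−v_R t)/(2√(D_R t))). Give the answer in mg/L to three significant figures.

1230 mg/L

Retardation factor R = 1 + ρ_b·K_d/n = 1 + 1.71 × 0.11/0.38 = 1.495.
Sorption retards both mechanisms: v_R = v/R = 0.1284 m/day, D_R = D/R = 0.07425 m²/day.
v_R·t = 0.1284 × 227 = 29.1468 m; 2√(D_R t) = 8.211 m; argument = (28.7 − 29.1468)/8.211 = -0.05441.
C = C₀ × ½·erfc(-0.05441) = 2320 × 0.5307 = 1230 mg/L.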